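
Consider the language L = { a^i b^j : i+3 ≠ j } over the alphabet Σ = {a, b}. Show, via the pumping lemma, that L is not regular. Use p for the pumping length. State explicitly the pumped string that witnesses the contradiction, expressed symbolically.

a^{p+p!} b^{p+p!+3}

Assume L is regular; let p be its pumping constant.
Choose w = a^p b^{p+p!+3}. Since p ≠ (p+p!+3)-3 = p+p!, w ∈ L; and |w| ≥ p.
By the pumping lemma, w = xyz with |xy| ≤ p and |y| > 0.
Since the first p symbols of w are all a's and |xy| ≤ p, y lies entirely in the leading a-block: y = a^k for some k with 1 ≤ k ≤ p.
Since 1 ≤ k ≤ p, k divides p!; set t = 1 + p!/k. Then xy^t z has p + (p!/k)·k = p + p! copies of a. Now the a-count is p+p! and (b-count)-3 = (p+p!+3)-3 = p+p!, so i+3 ≠ j fails. So xy^t z = a^{p+p!} b^{p+p!+3} ∉ L.
This is a contradiction; hence L is not regular.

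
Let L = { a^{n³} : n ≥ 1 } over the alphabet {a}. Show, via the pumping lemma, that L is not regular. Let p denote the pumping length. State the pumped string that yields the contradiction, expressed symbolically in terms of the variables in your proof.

Assume L is regular; let p be its pumping constant.
Take w = a^{p³} ∈ L with |w| = p³ ≥ p.
By the pumping lemma, w = xyz with |xy| ≤ p and |y| ≥ 1.
Then y = a^k for some k with 1 ≤ k ≤ p.
Pump with i = 2: xy^2z = a^{p³+k}. Since 1 ≤ k ≤ p, p³ < p³+k ≤ p³+p < p³+3p²+3p+1 = (p+1)³, so p³+k is not a perfect cube. So xy^2z ∉ L.
This is a contradiction; hence L is not regular.

a^{p³+k}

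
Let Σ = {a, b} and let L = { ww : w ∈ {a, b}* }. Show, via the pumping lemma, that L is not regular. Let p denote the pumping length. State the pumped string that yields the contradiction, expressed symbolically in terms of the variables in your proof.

a^{p+k} b^p a^p b^p

Assume L is regular. Let p be the pumping length given by the pumping lemma.
Take w = a^p b^p a^p b^p = uu where u = a^pb^p; then w ∈ L and |w| = 4p ≥ p.
By the pumping lemma, w = xyz with |xy| ≤ p and |y| > 0.
The first p characters of w are a's, so xy (and hence y) consists only of a's. Write y = a^k, 1 ≤ k ≤ p.
Pump with i = 2: xy^2z = a^{p+k} b^p a^p b^p, of length 4p+k. Suppose this equals vv. The string starts with a and ends with b, so v does too; thus the boundary between the two copies of v is a b→a transition. There is exactly one such transition, at position 2p+k, so |v| = 2p+k and |vv| = 4p+2k ≠ 4p+k since k ≥ 1. So xy^2z ∉ L.
Contradiction. Therefore L is not regular.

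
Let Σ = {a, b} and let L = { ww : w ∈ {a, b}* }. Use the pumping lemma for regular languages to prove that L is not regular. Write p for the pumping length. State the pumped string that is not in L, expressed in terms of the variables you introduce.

a^{p+k} b^p a^p b^p

Toward a contradiction, assume L is regular with pumping length p.
Take w = a^p b^p a^p b^p = uu where u = a^pb^p; then w ∈ L and |w| = 4p ≥ p.
By the pumping lemma, w = xyz with |xy| ≤ p and y is nonempty.
Since the first p symbols of w are all a's and |xy| ≤ p, y lies entirely in the leading a-block: y = a^k for some k with 1 ≤ k ≤ p.
Pump with i = 2: xy^2z = a^{p+k} b^p a^p b^p, of length 4p+k. Suppose this equals vv. The string starts with a and ends with b, so v does too; thus the boundary between the two copies of v is a b→a transition. There is exactly one such transition, at position 2p+k, so |v| = 2p+k and |vv| = 4p+2k ≠ 4p+k since k ≥ 1. So xy^2z ∉ L.
Contradiction. Therefore L is not regular.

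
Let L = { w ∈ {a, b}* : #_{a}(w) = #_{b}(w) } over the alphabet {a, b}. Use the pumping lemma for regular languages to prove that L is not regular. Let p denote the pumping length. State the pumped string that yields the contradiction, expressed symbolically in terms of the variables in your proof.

Toward a contradiction, assume L is regular with pumping length p.
Choose w = a^p b^p ∈ L with |w| = 2p ≥ p.
Write w = xyz as guaranteed by the lemma, with |xy| ≤ p and y is nonempty.
Since the first p symbols of w are all a's and |xy| ≤ p, y lies entirely in the leading a-block: y = a^k for some k with 1 ≤ k ≤ p.
Pump with i = 2: xy^2z = a^{p+k} b^p has p+k occurrences of a but only p of b. Since k ≥ 1 the counts differ, so xy^2z ∉ L.
This is a contradiction; hence L is not regular.

a^{p+k} b^p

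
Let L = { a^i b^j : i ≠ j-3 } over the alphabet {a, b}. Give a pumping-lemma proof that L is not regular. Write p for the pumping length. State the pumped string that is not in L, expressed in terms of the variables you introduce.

Assume L is regular; let p be its pumping constant.
Choose w = a^p b^{p+p!+3}. Since p ≠ (p+p!+3)-3 = p+p!, w ∈ L; and |w| ≥ p.
The pumping lemma gives a decomposition w = xyz where |xy| ≤ p and |y| ≥ 1.
Since the first p symbols of w are all a's and |xy| ≤ p, y lies entirely in the leading a-block: y = a^k for some k with 1 ≤ k ≤ p.
Since 1 ≤ k ≤ p, k divides p!; set t = 1 + p!/k. Then xy^t z has p + (p!/k)·k = p + p! copies of a. Now the a-count is p+p! and (b-count)-3 = (p+p!+3)-3 = p+p!, so i ≠ j-3 fails. So xy^t z = a^{p+p!} b^{p+p!+3} ∉ L.
This contradicts the pumping lemma, so L is not regular.

a^{p+p!} b^{p+p!+3}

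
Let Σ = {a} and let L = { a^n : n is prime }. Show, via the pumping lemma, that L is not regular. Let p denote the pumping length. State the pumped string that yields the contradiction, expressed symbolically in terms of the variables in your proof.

a^{q(1+k)}

Toward a contradiction, assume L is regular with pumping length p.
Let q be a prime with q ≥ p+2 (infinitely many primes exist), and take w = a^q ∈ L with |w| = q ≥ p.
Write w = xyz as guaranteed by the lemma, with |xy| ≤ p and |y| > 0.
Then y = a^k for some k with 1 ≤ k ≤ p.
Since 1 ≤ k ≤ p, |xz| = q-k. Pump with i = q+1: |xy^{q+1}z| = (q-k)+(q+1)k = q+qk = q(1+k), which is composite (both factors ≥ 2). So xy^{q+1}z = a^{q(1+k)} ∉ L.
This contradicts the pumping lemma, so L is not regular.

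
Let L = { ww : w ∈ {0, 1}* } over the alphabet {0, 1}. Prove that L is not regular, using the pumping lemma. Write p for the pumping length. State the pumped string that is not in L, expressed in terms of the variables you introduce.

0^{p+k} 1^p 0^p 1^p

Assume L is regular; let p be its pumping constant.
Take w = 0^p 1^p 0^p 1^p = uu where u = 0^p1^p; then w ∈ L and |w| = 4p ≥ p.
Write w = xyz as guaranteed by the lemma, with |xy| ≤ p and |y| ≥ 1.
Because |xy| ≤ p and w begins with p copies of 0, we have y = 0^k with 1 ≤ k ≤ p.
Pump with i = 2: xy^2z = 0^{p+k} 1^p 0^p 1^p, of length 4p+k. Suppose this equals vv. The string starts with 0 and ends with 1, so v does too; thus the boundary between the two copies of v is a 1→0 transition. There is exactly one such transition, at position 2p+k, so |v| = 2p+k and |vv| = 4p+2k ≠ 4p+k since k ≥ 1. So xy^2z ∉ L.
This contradicts the pumping lemma, so L is not regular.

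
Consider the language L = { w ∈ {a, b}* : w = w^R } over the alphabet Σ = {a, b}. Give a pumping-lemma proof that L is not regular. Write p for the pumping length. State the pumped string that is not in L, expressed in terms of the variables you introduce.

a^{p+k} b a^p

Suppose for contradiction that L is regular, and let p be the pumping length.
Take w = a^p b a^p, a palindrome of length 2p+1 ≥ p.
The pumping lemma gives a decomposition w = xyz where |xy| ≤ p and y is nonempty.
Since the first p symbols of w are all a's and |xy| ≤ p, y lies entirely in the leading a-block: y = a^k for some k with 1 ≤ k ≤ p.
Pump with i = 2: xy^2z = a^{p+k} b a^p. Its reverse is a^p b a^{p+k}, which differs from xy^2z since k ≥ 1. So xy^2z is not a palindrome and xy^2z ∉ L.
This contradicts the pumping lemma, so L is not regular.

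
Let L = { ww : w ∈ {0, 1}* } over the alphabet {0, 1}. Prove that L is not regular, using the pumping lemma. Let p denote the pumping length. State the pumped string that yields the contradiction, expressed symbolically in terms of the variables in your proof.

Assume L is regular; let p be its pumping constant.
Take w = 0^p 1^p 0^p 1^p = uu where u = 0^p1^p; then w ∈ L and |w| = 4p ≥ p.
Write w = xyz as guaranteed by the lemma, with |xy| ≤ p and |y| > 0.
The first p characters of w are 0's, so xy (and hence y) consists only of 0's. Write y = 0^k, 1 ≤ k ≤ p.
Pump with i = 2: xy^2z = 0^{p+k} 1^p 0^p 1^p, of length 4p+k. Suppose this equals vv. The string starts with 0 and ends with 1, so v does too; thus the boundary between the two copies of v is a 1→0 transition. There is exactly one such transition, at position 2p+k, so |v| = 2p+k and |vv| = 4p+2k ≠ 4p+k since k ≥ 1. So xy^2z ∉ L.
This is a contradiction; hence L is not regular.

0^{p+k} 1^p 0^p 1^p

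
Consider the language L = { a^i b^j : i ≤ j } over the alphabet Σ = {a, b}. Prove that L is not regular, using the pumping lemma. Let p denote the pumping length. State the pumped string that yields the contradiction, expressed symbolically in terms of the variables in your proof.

Assume L is regular. Let p be the pumping length given by the pumping lemma.
Choose w = a^p b^p ∈ L, with |w| = 2p ≥ p.
Write w = xyz as guaranteed by the lemma, with |xy| ≤ p and |y| > 0.
Because |xy| ≤ p and w begins with p copies of a, we have y = a^k with 1 ≤ k ≤ p.
Consider xy^2z = a^{p+k} b^p. Since k ≥ 1, the a-count p+k exceeds the b-count p, so i ≤ j fails; thus xy^2z ∉ L.
This contradicts the pumping lemma, so L is not regular.

a^{p+k} b^p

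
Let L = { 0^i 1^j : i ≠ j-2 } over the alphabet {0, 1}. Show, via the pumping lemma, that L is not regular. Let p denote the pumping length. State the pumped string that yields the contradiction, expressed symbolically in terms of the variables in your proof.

Assume L is regular. Let p be the pumping length given by the pumping lemma.
Choose w = 0^p 1^{p+p!+2}. Since p ≠ (p+p!+2)-2 = p+p!, w ∈ L; and |w| ≥ p.
Write w = xyz as guaranteed by the lemma, with |xy| ≤ p and y is nonempty.
Because |xy| ≤ p and w begins with p copies of 0, we have y = 0^k with 1 ≤ k ≤ p.
Since 1 ≤ k ≤ p, k divides p!; set t = 1 + p!/k. Then xy^t z has p + (p!/k)·k = p + p! copies of 0. Now the 0-count is p+p! and (1-count)-2 = (p+p!+2)-2 = p+p!, so i ≠ j-2 fails. So xy^t z = 0^{p+p!} 1^{p+p!+2} ∉ L.
This is a contradiction; hence L is not regular.

0^{p+p!} 1^{p+p!+2}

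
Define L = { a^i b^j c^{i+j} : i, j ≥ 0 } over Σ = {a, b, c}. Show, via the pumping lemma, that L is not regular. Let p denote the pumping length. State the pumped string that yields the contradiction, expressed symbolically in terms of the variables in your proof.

a^{p+k} b^p c^{2p}

Assume L is regular. Let p be the pumping length given by the pumping lemma.
Take w = a^p b^p c^{2p} ∈ L (with i=j=p, i+j=2p), |w| = 4p ≥ p.
By the pumping lemma, w = xyz with |xy| ≤ p and |y| ≥ 1.
Since the first p symbols of w are all a's and |xy| ≤ p, y lies entirely in the leading a-block: y = a^k for some k with 1 ≤ k ≤ p.
Consider xy^2z = a^{p+k} b^p c^{2p}. Now the a- and b-counts sum to 2p+k, but the c-count is 2p ≠ 2p+k. So xy^2z ∉ L.
This is a contradiction; hence L is not regular.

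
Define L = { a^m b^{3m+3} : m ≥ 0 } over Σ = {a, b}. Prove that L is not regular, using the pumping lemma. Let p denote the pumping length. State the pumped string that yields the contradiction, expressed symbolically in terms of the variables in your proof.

Assume L is regular; let p be its pumping constant.
Let w = a^p b^{3p+3} ∈ L; note |w| = 4p+3 ≥ p.
Write w = xyz as guaranteed by the lemma, with |xy| ≤ p and y is nonempty.
Because |xy| ≤ p and w begins with p copies of a, we have y = a^k with 1 ≤ k ≤ p.
Pump with i = 2: xy^2z = a^{p+k} b^{3p+3}. For this to lie in L we would need 3p+3 = 3(p+k)+3, which forces k = 0. But k ≥ 1, so xy^2z ∉ L.
This contradicts the pumping lemma, so L is not regular.

a^{p+k} b^{3p+3}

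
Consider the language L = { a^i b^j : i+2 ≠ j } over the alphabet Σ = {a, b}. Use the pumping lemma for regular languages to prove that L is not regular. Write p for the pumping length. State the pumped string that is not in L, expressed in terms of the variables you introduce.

Assume L is regular; let p be its pumping constant.
Choose w = a^p b^{p+p!+2}. Since p ≠ (p+p!+2)-2 = p+p!, w ∈ L; and |w| ≥ p.
By the pumping lemma, w = xyz with |xy| ≤ p and |y| > 0.
The first p characters of w are a's, so xy (and hence y) consists only of a's. Write y = a^k, 1 ≤ k ≤ p.
Since 1 ≤ k ≤ p, k divides p!; set t = 1 + p!/k. Then xy^t z has p + (p!/k)·k = p + p! copies of a. Now the a-count is p+p! and (b-count)-2 = (p+p!+2)-2 = p+p!, so i+2 ≠ j fails. So xy^t z = a^{p+p!} b^{p+p!+2} ∉ L.
This contradicts the pumping lemma, so L is not regular.

a^{p+p!} b^{p+p!+2}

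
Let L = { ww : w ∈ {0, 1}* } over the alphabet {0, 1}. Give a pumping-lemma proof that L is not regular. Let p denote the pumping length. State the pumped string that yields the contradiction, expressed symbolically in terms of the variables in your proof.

Assume L is regular. Let p be the pumping length given by the pumping lemma.
Take w = 0^p 1^p 0^p 1^p = uu where u = 0^p1^p; then w ∈ L and |w| = 4p ≥ p.
The pumping lemma gives a decomposition w = xyz where |xy| ≤ p and y is nonempty.
Since the first p symbols of w are all 0's and |xy| ≤ p, y lies entirely in the leading 0-block: y = 0^k for some k with 1 ≤ k ≤ p.
Pump with i = 2: xy^2z = 0^{p+k} 1^p 0^p 1^p, of length 4p+k. Suppose this equals vv. The string starts with 0 and ends with 1, so v does too; thus the boundary between the two copies of v is a 1→0 transition. There is exactly one such transition, at position 2p+k, so |v| = 2p+k and |vv| = 4p+2k ≠ 4p+k since k ≥ 1. So xy^2z ∉ L.
This contradicts the pumping lemma, so L is not regular.

0^{p+k} 1^p 0^p 1^p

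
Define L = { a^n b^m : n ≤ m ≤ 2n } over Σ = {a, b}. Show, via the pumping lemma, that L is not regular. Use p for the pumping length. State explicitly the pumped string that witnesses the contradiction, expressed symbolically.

Assume L is regular; let p be its pumping constant.
Take w = a^p b^p ∈ L (since p ≤ p ≤ 2p), with |w| = 2p ≥ p.
The pumping lemma gives a decomposition w = xyz where |xy| ≤ p and y is nonempty.
Since the first p symbols of w are all a's and |xy| ≤ p, y lies entirely in the leading a-block: y = a^k for some k with 1 ≤ k ≤ p.
Pump with i = 2: xy^2z = a^{p+k} b^p. Now n = p+k > p = m, so the condition n ≤ m fails. Thus xy^2z ∉ L.
Contradiction. Therefore L is not regular.

a^{p+k} b^p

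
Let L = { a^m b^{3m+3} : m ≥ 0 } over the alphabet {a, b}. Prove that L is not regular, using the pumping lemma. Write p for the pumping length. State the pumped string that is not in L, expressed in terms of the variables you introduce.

Assume L is regular; let p be its pumping constant.
Take w = a^p b^{3p+3}. Then w ∈ L and |w| = 4p+3 ≥ p.
By the pumping lemma, w = xyz with |xy| ≤ p and |y| > 0.
Since the first p symbols of w are all a's and |xy| ≤ p, y lies entirely in the leading a-block: y = a^k for some k with 1 ≤ k ≤ p.
Pump with i = 2: xy^2z = a^{p+k} b^{3p+3}. For this to lie in L we would need 3p+3 = 3(p+k)+3, which forces k = 0. But k ≥ 1, so xy^2z ∉ L.
This contradicts the pumping lemma, so L is not regular.

a^{p+k} b^{3p+3}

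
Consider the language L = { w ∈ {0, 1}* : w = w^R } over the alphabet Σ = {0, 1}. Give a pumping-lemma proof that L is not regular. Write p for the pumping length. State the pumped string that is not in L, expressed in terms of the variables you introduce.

0^{p+k} 1 0^p

Assume L is regular. Let p be the pumping length given by the pumping lemma.
Take w = 0^p 1 0^p, a palindrome of length 2p+1 ≥ p.
The pumping lemma gives a decomposition w = xyz where |xy| ≤ p and |y| ≥ 1.
Because |xy| ≤ p and w begins with p copies of 0, we have y = 0^k with 1 ≤ k ≤ p.
Pump with i = 2: xy^2z = 0^{p+k} 1 0^p. Its reverse is 0^p 1 0^{p+k}, which differs from xy^2z since k ≥ 1. So xy^2z is not a palindrome and xy^2z ∉ L.
This contradicts the pumping lemma, so L is not regular.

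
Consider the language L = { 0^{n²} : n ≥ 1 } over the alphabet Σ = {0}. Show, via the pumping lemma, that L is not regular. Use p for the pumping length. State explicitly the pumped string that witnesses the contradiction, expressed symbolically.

Assume L is regular; let p be its pumping constant.
Take w = 0^{p²} ∈ L with |w| = p² ≥ p.
The pumping lemma gives a decomposition w = xyz where |xy| ≤ p and |y| ≥ 1.
Then y = 0^k for some k with 1 ≤ k ≤ p.
Pump with i = 2: xy^2z = 0^{p²+k}. Since 1 ≤ k ≤ p, p² < p²+k ≤ p²+p < (p+1)², so p²+k lies strictly between consecutive squares and is not a perfect square. So xy^2z ∉ L.
Contradiction. Therefore L is not regular.

0^{p²+k}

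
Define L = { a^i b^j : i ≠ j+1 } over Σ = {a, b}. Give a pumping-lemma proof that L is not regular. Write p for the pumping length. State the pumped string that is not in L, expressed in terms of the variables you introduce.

a^{p+p!} b^{p+p!-1}

Suppose for contradiction that L is regular, and let p be the pumping length.
Choose w = a^p b^{p+p!-1}. Since p ≠ (p+p!-1)+1 = p+p!, w ∈ L; and |w| ≥ p.
By the pumping lemma, w = xyz with |xy| ≤ p and |y| ≥ 1.
The first p characters of w are a's, so xy (and hence y) consists only of a's. Write y = a^k, 1 ≤ k ≤ p.
Since 1 ≤ k ≤ p, k divides p!; set t = 1 + p!/k. Then xy^t z has p + (p!/k)·k = p + p! copies of a. Now the a-count is p+p! and (b-count)+1 = (p+p!-1)+1 = p+p!, so i ≠ j+1 fails. So xy^t z = a^{p+p!} b^{p+p!-1} ∉ L.
Contradiction. Therefore L is not regular.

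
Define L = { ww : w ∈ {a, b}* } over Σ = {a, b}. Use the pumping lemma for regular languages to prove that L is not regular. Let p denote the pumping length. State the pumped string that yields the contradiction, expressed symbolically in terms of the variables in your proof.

Assume L is regular; let p be its pumping constant.
Take w = a^p b^p a^p b^p = uu where u = a^pb^p; then w ∈ L and |w| = 4p ≥ p.
By the pumping lemma, w = xyz with |xy| ≤ p and |y| > 0.
The first p characters of w are a's, so xy (and hence y) consists only of a's. Write y = a^k, 1 ≤ k ≤ p.
Pump with i = 2: xy^2z = a^{p+k} b^p a^p b^p, of length 4p+k. Suppose this equals vv. The string starts with a and ends with b, so v does too; thus the boundary between the two copies of v is a b→a transition. There is exactly one such transition, at position 2p+k, so |v| = 2p+k and |vv| = 4p+2k ≠ 4p+k since k ≥ 1. So xy^2z ∉ L.
Contradiction. Therefore L is not regular.

a^{p+k} b^p a^p b^p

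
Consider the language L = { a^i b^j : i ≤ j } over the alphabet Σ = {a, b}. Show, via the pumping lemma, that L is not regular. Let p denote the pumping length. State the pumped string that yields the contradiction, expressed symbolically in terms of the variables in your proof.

a^{p+k} b^p

Assume L is regular. Let p be the pumping length given by the pumping lemma.
Choose w = a^p b^p ∈ L, with |w| = 2p ≥ p.
By the pumping lemma, w = xyz with |xy| ≤ p and |y| ≥ 1.
Because |xy| ≤ p and w begins with p copies of a, we have y = a^k with 1 ≤ k ≤ p.
Consider xy^2z = a^{p+k} b^p. Since k ≥ 1, the a-count p+k exceeds the b-count p, so i ≤ j fails; thus xy^2z ∉ L.
This is a contradiction; hence L is not regular.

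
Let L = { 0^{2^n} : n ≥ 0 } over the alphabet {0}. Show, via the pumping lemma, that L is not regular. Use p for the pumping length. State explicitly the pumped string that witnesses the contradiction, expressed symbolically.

0^{2^p+k}

Toward a contradiction, assume L is regular with pumping length p.
Take w = 0^{2^p} ∈ L with |w| = 2^p ≥ p.
The pumping lemma gives a decomposition w = xyz where |xy| ≤ p and |y| > 0.
Then y = 0^k for some k with 1 ≤ k ≤ p.
Pump with i = 2: xy^2z = 0^{2^p+k}. Since 1 ≤ k ≤ p < 2^p, we have 2^p < 2^p+k < 2^{p+1}, so 2^p+k is not a power of 2. So xy^2z ∉ L.
This is a contradiction; hence L is not regular.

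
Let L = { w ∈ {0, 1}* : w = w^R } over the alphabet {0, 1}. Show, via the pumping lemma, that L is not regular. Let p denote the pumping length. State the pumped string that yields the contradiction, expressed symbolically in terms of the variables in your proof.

Suppose for contradiction that L is regular, and let p be the pumping length.
Take w = 0^p 1 0^p, a palindrome of length 2p+1 ≥ p.
Write w = xyz as guaranteed by the lemma, with |xy| ≤ p and y is nonempty.
Because |xy| ≤ p and w begins with p copies of 0, we have y = 0^k with 1 ≤ k ≤ p.
Pump with i = 2: xy^2z = 0^{p+k} 1 0^p. Its reverse is 0^p 1 0^{p+k}, which differs from xy^2z since k ≥ 1. So xy^2z is not a palindrome and xy^2z ∉ L.
Contradiction. Therefore L is not regular.

0^{p+k} 1 0^p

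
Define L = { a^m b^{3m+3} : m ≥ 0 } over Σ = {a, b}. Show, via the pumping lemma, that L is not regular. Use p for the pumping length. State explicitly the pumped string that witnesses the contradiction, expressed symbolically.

Toward a contradiction, assume L is regular with pumping length p.
Choose w = a^p b^{3p+3}, which is in L with |w| = 4p+3 ≥ p.
By the pumping lemma, w = xyz with |xy| ≤ p and |y| ≥ 1.
Since the first p symbols of w are all a's and |xy| ≤ p, y lies entirely in the leading a-block: y = a^k for some k with 1 ≤ k ≤ p.
Pump with i = 2: xy^2z = a^{p+k} b^{3p+3}. For this to lie in L we would need 3p+3 = 3(p+k)+3, which forces k = 0. But k ≥ 1, so xy^2z ∉ L.
Contradiction. Therefore L is not regular.

a^{p+k} b^{3p+3}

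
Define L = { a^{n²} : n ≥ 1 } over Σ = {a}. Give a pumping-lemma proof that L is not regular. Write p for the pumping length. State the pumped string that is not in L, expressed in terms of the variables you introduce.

a^{p²+k}

Assume L is regular; let p be its pumping constant.
Take w = a^{p²} ∈ L with |w| = p² ≥ p.
The pumping lemma gives a decomposition w = xyz where |xy| ≤ p and |y| > 0.
Then y = a^k for some k with 1 ≤ k ≤ p.
Pump with i = 2: xy^2z = a^{p²+k}. Since 1 ≤ k ≤ p, p² < p²+k ≤ p²+p < (p+1)², so p²+k lies strictly between consecutive squares and is not a perfect square. So xy^2z ∉ L.
This is a contradiction; hence L is not regular.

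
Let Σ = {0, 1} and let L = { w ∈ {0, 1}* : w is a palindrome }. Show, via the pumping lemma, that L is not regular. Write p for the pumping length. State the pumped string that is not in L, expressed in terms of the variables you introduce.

Assume L is regular. Let p be the pumping length given by the pumping lemma.
Take w = 0^p 1 0^p, a palindrome of length 2p+1 ≥ p.
The pumping lemma gives a decomposition w = xyz where |xy| ≤ p and |y| > 0.
Because |xy| ≤ p and w begins with p copies of 0, we have y = 0^k with 1 ≤ k ≤ p.
Pump with i = 2: xy^2z = 0^{p+k} 1 0^p. Its reverse is 0^p 1 0^{p+k}, which differs from xy^2z since k ≥ 1. So xy^2z is not a palindrome and xy^2z ∉ L.
Contradiction. Therefore L is not regular.

0^{p+k} 1 0^p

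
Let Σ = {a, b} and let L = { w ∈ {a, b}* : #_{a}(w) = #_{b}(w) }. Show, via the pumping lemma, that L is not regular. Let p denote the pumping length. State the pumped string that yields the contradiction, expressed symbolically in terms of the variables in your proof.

a^{p+k} b^p

Assume L is regular. Let p be the pumping length given by the pumping lemma.
Choose w = a^p b^p ∈ L with |w| = 2p ≥ p.
By the pumping lemma, w = xyz with |xy| ≤ p and |y| > 0.
The first p characters of w are a's, so xy (and hence y) consists only of a's. Write y = a^k, 1 ≤ k ≤ p.
Pump with i = 2: xy^2z = a^{p+k} b^p has p+k occurrences of a but only p of b. Since k ≥ 1 the counts differ, so xy^2z ∉ L.
This contradicts the pumping lemma, so L is not regular.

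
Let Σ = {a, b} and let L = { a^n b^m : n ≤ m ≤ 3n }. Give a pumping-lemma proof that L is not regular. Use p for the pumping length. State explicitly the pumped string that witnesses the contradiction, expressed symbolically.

a^{p+k} b^p

Toward a contradiction, assume L is regular with pumping length p.
Take w = a^p b^p ∈ L (since p ≤ p ≤ 3p), with |w| = 2p ≥ p.
By the pumping lemma, w = xyz with |xy| ≤ p and y is nonempty.
The first p characters of w are a's, so xy (and hence y) consists only of a's. Write y = a^k, 1 ≤ k ≤ p.
Pump with i = 2: xy^2z = a^{p+k} b^p. Now n = p+k > p = m, so the condition n ≤ m fails. Thus xy^2z ∉ L.
This is a contradiction; hence L is not regular.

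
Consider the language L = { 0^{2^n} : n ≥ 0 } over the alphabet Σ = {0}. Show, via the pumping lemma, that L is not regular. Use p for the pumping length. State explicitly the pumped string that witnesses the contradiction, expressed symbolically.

0^{2^p+k}

Assume L is regular. Let p be the pumping length given by the pumping lemma.
Take w = 0^{2^p} ∈ L with |w| = 2^p ≥ p.
By the pumping lemma, w = xyz with |xy| ≤ p and y is nonempty.
Then y = 0^k for some k with 1 ≤ k ≤ p.
Pump with i = 2: xy^2z = 0^{2^p+k}. Since 1 ≤ k ≤ p < 2^p, we have 2^p < 2^p+k < 2^{p+1}, so 2^p+k is not a power of 2. So xy^2z ∉ L.
Contradiction. Therefore L is not regular.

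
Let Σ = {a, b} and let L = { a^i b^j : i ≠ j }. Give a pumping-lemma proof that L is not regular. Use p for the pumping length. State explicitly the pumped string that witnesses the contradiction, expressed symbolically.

a^{p+p!} b^{p+p!}

Toward a contradiction, assume L is regular with pumping length p.
Choose w = a^p b^{p+p!}. Since p ≠ p+p!, w ∈ L; and |w| ≥ p.
By the pumping lemma, w = xyz with |xy| ≤ p and y is nonempty.
The first p characters of w are a's, so xy (and hence y) consists only of a's. Write y = a^k, 1 ≤ k ≤ p.
Since 1 ≤ k ≤ p, k divides p!; set t = 1 + p!/k. Then xy^t z has p + (p!/k)·k = p + p! copies of a. Now the a-count equals the b-count, so i ≠ j fails. So xy^t z = a^{p+p!} b^{p+p!} ∉ L.
This is a contradiction; hence L is not regular.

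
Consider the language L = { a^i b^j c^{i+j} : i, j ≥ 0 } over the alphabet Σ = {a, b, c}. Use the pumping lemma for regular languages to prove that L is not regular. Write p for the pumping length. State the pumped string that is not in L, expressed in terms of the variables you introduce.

Toward a contradiction, assume L is regular with pumping length p.
Take w = a^p b^p c^{2p} ∈ L (with i=j=p, i+j=2p), |w| = 4p ≥ p.
By the pumping lemma, w = xyz with |xy| ≤ p and |y| ≥ 1.
Since the first p symbols of w are all a's and |xy| ≤ p, y lies entirely in the leading a-block: y = a^k for some k with 1 ≤ k ≤ p.
Consider xy^2z = a^{p+k} b^p c^{2p}. Now the a- and b-counts sum to 2p+k, but the c-count is 2p ≠ 2p+k. So xy^2z ∉ L.
This is a contradiction; hence L is not regular.

a^{p+k} b^p c^{2p}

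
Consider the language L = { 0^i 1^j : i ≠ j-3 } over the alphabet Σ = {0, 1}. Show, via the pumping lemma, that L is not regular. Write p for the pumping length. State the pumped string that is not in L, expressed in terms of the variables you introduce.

0^{p+p!} 1^{p+p!+3}

Assume L is regular. Let p be the pumping length given by the pumping lemma.
Choose w = 0^p 1^{p+p!+3}. Since p ≠ (p+p!+3)-3 = p+p!, w ∈ L; and |w| ≥ p.
The pumping lemma gives a decomposition w = xyz where |xy| ≤ p and y is nonempty.
The first p characters of w are 0's, so xy (and hence y) consists only of 0's. Write y = 0^k, 1 ≤ k ≤ p.
Since 1 ≤ k ≤ p, k divides p!; set t = 1 + p!/k. Then xy^t z has p + (p!/k)·k = p + p! copies of 0. Now the 0-count is p+p! and (1-count)-3 = (p+p!+3)-3 = p+p!, so i ≠ j-3 fails. So xy^t z = 0^{p+p!} 1^{p+p!+3} ∉ L.
This contradicts the pumping lemma, so L is not regular.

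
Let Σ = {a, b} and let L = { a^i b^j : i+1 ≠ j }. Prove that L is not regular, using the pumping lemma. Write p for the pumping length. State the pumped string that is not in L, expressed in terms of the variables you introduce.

a^{p+p!} b^{p+p!+1}

Assume L is regular; let p be its pumping constant.
Choose w = a^p b^{p+p!+1}. Since p ≠ (p+p!+1)-1 = p+p!, w ∈ L; and |w| ≥ p.
By the pumping lemma, w = xyz with |xy| ≤ p and |y| > 0.
Because |xy| ≤ p and w begins with p copies of a, we have y = a^k with 1 ≤ k ≤ p.
Since 1 ≤ k ≤ p, k divides p!; set t = 1 + p!/k. Then xy^t z has p + (p!/k)·k = p + p! copies of a. Now the a-count is p+p! and (b-count)-1 = (p+p!+1)-1 = p+p!, so i+1 ≠ j fails. So xy^t z = a^{p+p!} b^{p+p!+1} ∉ L.
Contradiction. Therefore L is not regular.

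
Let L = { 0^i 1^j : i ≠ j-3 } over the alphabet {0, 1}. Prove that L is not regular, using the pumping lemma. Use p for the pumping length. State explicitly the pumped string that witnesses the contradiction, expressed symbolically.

0^{p+p!} 1^{p+p!+3}

Assume L is regular; let p be its pumping constant.
Choose w = 0^p 1^{p+p!+3}. Since p ≠ (p+p!+3)-3 = p+p!, w ∈ L; and |w| ≥ p.
By the pumping lemma, w = xyz with |xy| ≤ p and |y| > 0.
Since the first p symbols of w are all 0's and |xy| ≤ p, y lies entirely in the leading 0-block: y = 0^k for some k with 1 ≤ k ≤ p.
Since 1 ≤ k ≤ p, k divides p!; set t = 1 + p!/k. Then xy^t z has p + (p!/k)·k = p + p! copies of 0. Now the 0-count is p+p! and (1-count)-3 = (p+p!+3)-3 = p+p!, so i ≠ j-3 fails. So xy^t z = 0^{p+p!} 1^{p+p!+3} ∉ L.
Contradiction. Therefore L is not regular.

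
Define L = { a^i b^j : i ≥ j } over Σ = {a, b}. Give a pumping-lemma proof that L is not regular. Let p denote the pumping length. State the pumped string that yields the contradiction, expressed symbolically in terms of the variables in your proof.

a^{p-k} b^p

Assume L is regular. Let p be the pumping length given by the pumping lemma.
Choose w = a^p b^p ∈ L, with |w| = 2p ≥ p.
By the pumping lemma, w = xyz with |xy| ≤ p and y is nonempty.
The first p characters of w are a's, so xy (and hence y) consists only of a's. Write y = a^k, 1 ≤ k ≤ p.
Consider xy^0z = xz = a^{p-k} b^p. Since k ≥ 1, the a-count p-k is less than p, so i ≥ j fails; thus xz ∉ L.
This contradicts the pumping lemma, so L is not regular.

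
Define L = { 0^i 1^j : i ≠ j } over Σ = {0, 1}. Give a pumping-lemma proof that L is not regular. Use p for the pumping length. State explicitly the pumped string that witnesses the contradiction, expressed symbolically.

Assume L is regular. Let p be the pumping length given by the pumping lemma.
Choose w = 0^p 1^{p+p!}. Since p ≠ p+p!, w ∈ L; and |w| ≥ p.
By the pumping lemma, w = xyz with |xy| ≤ p and y is nonempty.
Since the first p symbols of w are all 0's and |xy| ≤ p, y lies entirely in the leading 0-block: y = 0^k for some k with 1 ≤ k ≤ p.
Since 1 ≤ k ≤ p, k divides p!; set t = 1 + p!/k. Then xy^t z has p + (p!/k)·k = p + p! copies of 0. Now the 0-count equals the 1-count, so i ≠ j fails. So xy^t z = 0^{p+p!} 1^{p+p!} ∉ L.
Contradiction. Therefore L is not regular.

0^{p+p!} 1^{p+p!}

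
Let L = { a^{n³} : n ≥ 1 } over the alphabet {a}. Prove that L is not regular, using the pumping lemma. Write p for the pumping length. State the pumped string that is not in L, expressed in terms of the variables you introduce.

a^{p³+k}

Suppose for contradiction that L is regular, and let p be the pumping length.
Take w = a^{p³} ∈ L with |w| = p³ ≥ p.
The pumping lemma gives a decomposition w = xyz where |xy| ≤ p and |y| ≥ 1.
Then y = a^k for some k with 1 ≤ k ≤ p.
Pump with i = 2: xy^2z = a^{p³+k}. Since 1 ≤ k ≤ p, p³ < p³+k ≤ p³+p < p³+3p²+3p+1 = (p+1)³, so p³+k is not a perfect cube. So xy^2z ∉ L.
Contradiction. Therefore L is not regular.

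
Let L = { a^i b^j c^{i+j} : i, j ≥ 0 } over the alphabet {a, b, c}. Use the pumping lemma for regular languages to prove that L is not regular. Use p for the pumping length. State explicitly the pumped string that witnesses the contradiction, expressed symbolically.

a^{p+k} b^p c^{2p}

Assume L is regular; let p be its pumping constant.
Take w = a^p b^p c^{2p} ∈ L (with i=j=p, i+j=2p), |w| = 4p ≥ p.
By the pumping lemma, w = xyz with |xy| ≤ p and |y| > 0.
Because |xy| ≤ p and w begins with p copies of a, we have y = a^k with 1 ≤ k ≤ p.
Consider xy^2z = a^{p+k} b^p c^{2p}. Now the a- and b-counts sum to 2p+k, but the c-count is 2p ≠ 2p+k. So xy^2z ∉ L.
This contradicts the pumping lemma, so L is not regular.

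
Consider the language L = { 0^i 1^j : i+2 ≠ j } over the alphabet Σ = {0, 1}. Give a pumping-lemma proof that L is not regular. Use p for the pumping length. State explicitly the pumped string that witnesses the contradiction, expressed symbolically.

Assume L is regular; let p be its pumping constant.
Choose w = 0^p 1^{p+p!+2}. Since p ≠ (p+p!+2)-2 = p+p!, w ∈ L; and |w| ≥ p.
By the pumping lemma, w = xyz with |xy| ≤ p and |y| > 0.
The first p characters of w are 0's, so xy (and hence y) consists only of 0's. Write y = 0^k, 1 ≤ k ≤ p.
Since 1 ≤ k ≤ p, k divides p!; set t = 1 + p!/k. Then xy^t z has p + (p!/k)·k = p + p! copies of 0. Now the 0-count is p+p! and (1-count)-2 = (p+p!+2)-2 = p+p!, so i+2 ≠ j fails. So xy^t z = 0^{p+p!} 1^{p+p!+2} ∉ L.
This contradicts the pumping lemma, so L is not regular.

0^{p+p!} 1^{p+p!+2}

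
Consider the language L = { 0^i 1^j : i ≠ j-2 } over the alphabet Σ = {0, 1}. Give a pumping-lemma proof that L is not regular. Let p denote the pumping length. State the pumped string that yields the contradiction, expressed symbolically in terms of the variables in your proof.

0^{p+p!} 1^{p+p!+2}

Toward a contradiction, assume L is regular with pumping length p.
Choose w = 0^p 1^{p+p!+2}. Since p ≠ (p+p!+2)-2 = p+p!, w ∈ L; and |w| ≥ p.
Write w = xyz as guaranteed by the lemma, with |xy| ≤ p and |y| > 0.
Because |xy| ≤ p and w begins with p copies of 0, we have y = 0^k with 1 ≤ k ≤ p.
Since 1 ≤ k ≤ p, k divides p!; set t = 1 + p!/k. Then xy^t z has p + (p!/k)·k = p + p! copies of 0. Now the 0-count is p+p! and (1-count)-2 = (p+p!+2)-2 = p+p!, so i ≠ j-2 fails. So xy^t z = 0^{p+p!} 1^{p+p!+2} ∉ L.
This contradicts the pumping lemma, so L is not regular.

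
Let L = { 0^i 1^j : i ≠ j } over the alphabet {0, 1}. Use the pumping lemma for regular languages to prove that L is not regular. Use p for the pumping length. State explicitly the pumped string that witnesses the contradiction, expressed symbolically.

Suppose for contradiction that L is regular, and let p be the pumping length.
Choose w = 0^p 1^{p+p!}. Since p ≠ p+p!, w ∈ L; and |w| ≥ p.
Write w = xyz as guaranteed by the lemma, with |xy| ≤ p and y is nonempty.
Since the first p symbols of w are all 0's and |xy| ≤ p, y lies entirely in the leading 0-block: y = 0^k for some k with 1 ≤ k ≤ p.
Since 1 ≤ k ≤ p, k divides p!; set t = 1 + p!/k. Then xy^t z has p + (p!/k)·k = p + p! copies of 0. Now the 0-count equals the 1-count, so i ≠ j fails. So xy^t z = 0^{p+p!} 1^{p+p!} ∉ L.
This contradicts the pumping lemma, so L is not regular.

0^{p+p!} 1^{p+p!}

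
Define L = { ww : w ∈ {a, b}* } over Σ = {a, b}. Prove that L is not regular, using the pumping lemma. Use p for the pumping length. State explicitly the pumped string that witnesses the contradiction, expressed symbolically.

a^{p+k} b^p a^p b^p

Suppose for contradiction that L is regular, and let p be the pumping length.
Take w = a^p b^p a^p b^p = uu where u = a^pb^p; then w ∈ L and |w| = 4p ≥ p.
Write w = xyz as guaranteed by the lemma, with |xy| ≤ p and |y| > 0.
The first p characters of w are a's, so xy (and hence y) consists only of a's. Write y = a^k, 1 ≤ k ≤ p.
Pump with i = 2: xy^2z = a^{p+k} b^p a^p b^p, of length 4p+k. Suppose this equals vv. The string starts with a and ends with b, so v does too; thus the boundary between the two copies of v is a b→a transition. There is exactly one such transition, at position 2p+k, so |v| = 2p+k and |vv| = 4p+2k ≠ 4p+k since k ≥ 1. So xy^2z ∉ L.
This contradicts the pumping lemma, so L is not regular.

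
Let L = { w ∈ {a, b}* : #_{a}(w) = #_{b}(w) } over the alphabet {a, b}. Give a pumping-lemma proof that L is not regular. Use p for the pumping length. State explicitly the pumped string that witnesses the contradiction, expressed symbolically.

Toward a contradiction, assume L is regular with pumping length p.
Choose w = a^p b^p ∈ L with |w| = 2p ≥ p.
The pumping lemma gives a decomposition w = xyz where |xy| ≤ p and |y| > 0.
The first p characters of w are a's, so xy (and hence y) consists only of a's. Write y = a^k, 1 ≤ k ≤ p.
Pump with i = 2: xy^2z = a^{p+k} b^p has p+k occurrences of a but only p of b. Since k ≥ 1 the counts differ, so xy^2z ∉ L.
This is a contradiction; hence L is not regular.

a^{p+k} b^p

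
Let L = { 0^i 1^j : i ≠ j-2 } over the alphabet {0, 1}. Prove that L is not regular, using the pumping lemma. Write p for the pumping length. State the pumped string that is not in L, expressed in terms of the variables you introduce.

Suppose for contradiction that L is regular, and let p be the pumping length.
Choose w = 0^p 1^{p+p!+2}. Since p ≠ (p+p!+2)-2 = p+p!, w ∈ L; and |w| ≥ p.
Write w = xyz as guaranteed by the lemma, with |xy| ≤ p and |y| > 0.
Since the first p symbols of w are all 0's and |xy| ≤ p, y lies entirely in the leading 0-block: y = 0^k for some k with 1 ≤ k ≤ p.
Since 1 ≤ k ≤ p, k divides p!; set t = 1 + p!/k. Then xy^t z has p + (p!/k)·k = p + p! copies of 0. Now the 0-count is p+p! and (1-count)-2 = (p+p!+2)-2 = p+p!, so i ≠ j-2 fails. So xy^t z = 0^{p+p!} 1^{p+p!+2} ∉ L.
Contradiction. Therefore L is not regular.

0^{p+p!} 1^{p+p!+2}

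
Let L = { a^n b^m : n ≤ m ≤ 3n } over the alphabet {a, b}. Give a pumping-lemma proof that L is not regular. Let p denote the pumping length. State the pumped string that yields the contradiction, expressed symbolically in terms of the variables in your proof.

a^{p+k} b^p

Assume L is regular. Let p be the pumping length given by the pumping lemma.
Take w = a^p b^p ∈ L (since p ≤ p ≤ 3p), with |w| = 2p ≥ p.
The pumping lemma gives a decomposition w = xyz where |xy| ≤ p and |y| > 0.
The first p characters of w are a's, so xy (and hence y) consists only of a's. Write y = a^k, 1 ≤ k ≤ p.
Pump with i = 2: xy^2z = a^{p+k} b^p. Now n = p+k > p = m, so the condition n ≤ m fails. Thus xy^2z ∉ L.
This contradicts the pumping lemma, so L is not regular.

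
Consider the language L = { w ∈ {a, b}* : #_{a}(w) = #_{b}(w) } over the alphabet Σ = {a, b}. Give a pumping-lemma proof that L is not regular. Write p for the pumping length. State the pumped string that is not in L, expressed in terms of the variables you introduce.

Assume L is regular. Let p be the pumping length given by the pumping lemma.
Choose w = a^p b^p ∈ L with |w| = 2p ≥ p.
By the pumping lemma, w = xyz with |xy| ≤ p and |y| > 0.
Since the first p symbols of w are all a's and |xy| ≤ p, y lies entirely in the leading a-block: y = a^k for some k with 1 ≤ k ≤ p.
Pump with i = 2: xy^2z = a^{p+k} b^p has p+k occurrences of a but only p of b. Since k ≥ 1 the counts differ, so xy^2z ∉ L.
This is a contradiction; hence L is not regular.

a^{p+k} b^p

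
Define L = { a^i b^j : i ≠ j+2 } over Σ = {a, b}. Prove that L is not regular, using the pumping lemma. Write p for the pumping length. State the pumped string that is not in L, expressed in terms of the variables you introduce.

Assume L is regular; let p be its pumping constant.
Choose w = a^p b^{p+p!-2}. Since p ≠ (p+p!-2)+2 = p+p!, w ∈ L; and |w| ≥ p.
The pumping lemma gives a decomposition w = xyz where |xy| ≤ p and |y| > 0.
The first p characters of w are a's, so xy (and hence y) consists only of a's. Write y = a^k, 1 ≤ k ≤ p.
Since 1 ≤ k ≤ p, k divides p!; set t = 1 + p!/k. Then xy^t z has p + (p!/k)·k = p + p! copies of a. Now the a-count is p+p! and (b-count)+2 = (p+p!-2)+2 = p+p!, so i ≠ j+2 fails. So xy^t z = a^{p+p!} b^{p+p!-2} ∉ L.
This is a contradiction; hence L is not regular.

a^{p+p!} b^{p+p!-2}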